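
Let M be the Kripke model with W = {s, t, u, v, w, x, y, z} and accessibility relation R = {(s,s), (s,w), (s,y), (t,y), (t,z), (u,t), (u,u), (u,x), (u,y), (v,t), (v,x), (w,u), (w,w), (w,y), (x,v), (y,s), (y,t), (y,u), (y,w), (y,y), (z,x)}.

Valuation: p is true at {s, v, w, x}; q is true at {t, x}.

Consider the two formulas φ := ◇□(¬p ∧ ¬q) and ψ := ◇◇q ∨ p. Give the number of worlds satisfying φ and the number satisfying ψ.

3 and 7

For ◇□(¬p ∧ ¬q):
s: successors {s, w, y}; □(¬p ∧ ¬q) there: s:F, w:F, y:F. ✗
t: successors {y, z}; □(¬p ∧ ¬q) there: y:F, z:F. ✗
u: successors {t, u, x, y}; □(¬p ∧ ¬q) there: t:T, u:F, x:F, y:F. ✓
v: successors {t, x}; □(¬p ∧ ¬q) there: t:T, x:F. ✓
w: successors {u, w, y}; □(¬p ∧ ¬q) there: u:F, w:F, y:F. ✗
x: successors {v}; □(¬p ∧ ¬q) there: v:F. ✗
y: successors {s, t, u, w, y}; □(¬p ∧ ¬q) there: s:F, t:T, u:F, w:F, y:F. ✓
z: successors {x}; □(¬p ∧ ¬q) there: x:F. ✗
— 3 worlds.
For ◇◇q ∨ p:
s: ◇◇q is T, p is T. ✓
t: ◇◇q is T, p is F. ✓
u: ◇◇q is T, p is F. ✓
v: ◇◇q is F, p is T. ✓
w: ◇◇q is T, p is T. ✓
x: ◇◇q is T, p is T. ✓
y: ◇◇q is T, p is F. ✓
z: ◇◇q is F, p is F. ✗
— 7 worlds.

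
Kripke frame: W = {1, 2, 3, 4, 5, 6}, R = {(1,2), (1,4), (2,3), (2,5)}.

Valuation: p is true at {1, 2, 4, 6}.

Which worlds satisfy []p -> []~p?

{2, 3, 4, 5, 6}

1: []p is T, []~p is F. ✗
2: []p is F, []~p is T. ✓
3: []p is T, []~p is T. ✓
4: []p is T, []~p is T. ✓
5: []p is T, []~p is T. ✓
6: []p is T, []~p is T. ✓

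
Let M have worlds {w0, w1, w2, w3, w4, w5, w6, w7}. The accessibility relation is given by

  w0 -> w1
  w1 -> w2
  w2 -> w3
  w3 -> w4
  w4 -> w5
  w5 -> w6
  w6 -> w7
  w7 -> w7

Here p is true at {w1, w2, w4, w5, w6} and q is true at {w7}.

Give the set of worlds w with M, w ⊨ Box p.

w0: successors {w1}; p there: w1:T. ✓
w1: successors {w2}; p there: w2:T. ✓
w2: successors {w3}; p there: w3:F. ✗
w3: successors {w4}; p there: w4:T. ✓
w4: successors {w5}; p there: w5:T. ✓
w5: successors {w6}; p there: w6:T. ✓
w6: successors {w7}; p there: w7:F. ✗
w7: successors {w7}; p there: w7:F. ✗

{w0, w1, w3, w4, w5}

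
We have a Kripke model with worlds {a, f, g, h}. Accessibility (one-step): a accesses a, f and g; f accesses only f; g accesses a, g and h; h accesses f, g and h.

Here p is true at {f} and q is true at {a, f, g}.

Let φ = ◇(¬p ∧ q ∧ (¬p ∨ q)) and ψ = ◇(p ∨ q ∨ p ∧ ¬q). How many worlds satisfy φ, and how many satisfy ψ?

3 and 4

For ◇(¬p ∧ q ∧ (¬p ∨ q)):
a: successors {a, f, g}; ¬p ∧ q ∧ (¬p ∨ q) there: a:T, f:F, g:T. ✓
f: successors {f}; ¬p ∧ q ∧ (¬p ∨ q) there: f:F. ✗
g: successors {a, g, h}; ¬p ∧ q ∧ (¬p ∨ q) there: a:T, g:T, h:F. ✓
h: successors {f, g, h}; ¬p ∧ q ∧ (¬p ∨ q) there: f:F, g:T, h:F. ✓
— 3 worlds.
For ◇(p ∨ q ∨ p ∧ ¬q):
a: successors {a, f, g}; p ∨ q ∨ p ∧ ¬q there: a:T, f:T, g:T. ✓
f: successors {f}; p ∨ q ∨ p ∧ ¬q there: f:T. ✓
g: successors {a, g, h}; p ∨ q ∨ p ∧ ¬q there: a:T, g:T, h:F. ✓
h: successors {f, g, h}; p ∨ q ∨ p ∧ ¬q there: f:T, g:T, h:F. ✓
— 4 worlds.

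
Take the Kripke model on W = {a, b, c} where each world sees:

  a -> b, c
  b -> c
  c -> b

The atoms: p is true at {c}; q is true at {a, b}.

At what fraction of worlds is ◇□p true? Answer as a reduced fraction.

2/3

a: successors {b, c}; □p there: b:T, c:F. ✓
b: successors {c}; □p there: c:F. ✗
c: successors {b}; □p there: b:T. ✓
That's 2 of 3 worlds, so 2/3.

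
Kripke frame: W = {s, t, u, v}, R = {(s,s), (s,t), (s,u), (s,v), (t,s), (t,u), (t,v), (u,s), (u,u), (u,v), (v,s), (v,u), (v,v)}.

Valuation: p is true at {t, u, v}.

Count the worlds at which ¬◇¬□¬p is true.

s: ◇¬□¬p is T. ✗
t: ◇¬□¬p is T. ✗
u: ◇¬□¬p is T. ✗
v: ◇¬□¬p is T. ✗
Satisfying worlds: ∅.

0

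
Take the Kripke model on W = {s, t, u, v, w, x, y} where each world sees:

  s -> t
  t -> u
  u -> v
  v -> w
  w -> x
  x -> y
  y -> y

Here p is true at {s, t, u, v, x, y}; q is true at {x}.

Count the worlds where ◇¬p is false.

s: successors {t}; ¬p there: t:F. ✗
t: successors {u}; ¬p there: u:F. ✗
u: successors {v}; ¬p there: v:F. ✗
v: successors {w}; ¬p there: w:T. ✓
w: successors {x}; ¬p there: x:F. ✗
x: successors {y}; ¬p there: y:F. ✗
y: successors {y}; ¬p there: y:F. ✗
Satisfying worlds: {v}.
So ◇¬p fails at the other 6 worlds.

6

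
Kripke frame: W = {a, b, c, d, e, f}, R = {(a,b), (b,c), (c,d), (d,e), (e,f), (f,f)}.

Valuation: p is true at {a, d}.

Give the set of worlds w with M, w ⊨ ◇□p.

{b}

a: successors {b}; □p there: b:F. ✗
b: successors {c}; □p there: c:T. ✓
c: successors {d}; □p there: d:F. ✗
d: successors {e}; □p there: e:F. ✗
e: successors {f}; □p there: f:F. ✗
f: successors {f}; □p there: f:F. ✗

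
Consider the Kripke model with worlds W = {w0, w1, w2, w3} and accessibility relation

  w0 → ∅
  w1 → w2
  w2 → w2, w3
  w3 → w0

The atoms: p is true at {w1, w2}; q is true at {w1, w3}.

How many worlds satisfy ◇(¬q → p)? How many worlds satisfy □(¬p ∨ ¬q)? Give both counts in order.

For ◇(¬q → p):
w0: no successors, so ◇(¬q → p) fails. ✗
w1: successors {w2}; ¬q → p there: w2:T. ✓
w2: successors {w2, w3}; ¬q → p there: w2:T, w3:T. ✓
w3: successors {w0}; ¬q → p there: w0:F. ✗
— 2 worlds.
For □(¬p ∨ ¬q):
w0: no successors, so □(¬p ∨ ¬q) holds vacuously. ✓
w1: successors {w2}; ¬p ∨ ¬q there: w2:T. ✓
w2: successors {w2, w3}; ¬p ∨ ¬q there: w2:T, w3:T. ✓
w3: successors {w0}; ¬p ∨ ¬q there: w0:T. ✓
— 4 worlds.

2 and 4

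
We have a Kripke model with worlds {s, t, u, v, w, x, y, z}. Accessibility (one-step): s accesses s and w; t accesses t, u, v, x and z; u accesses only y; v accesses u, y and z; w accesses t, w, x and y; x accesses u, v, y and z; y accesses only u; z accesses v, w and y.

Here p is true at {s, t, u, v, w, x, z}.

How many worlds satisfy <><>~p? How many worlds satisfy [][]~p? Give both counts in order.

7 and 1

For <><>~p:
s: successors {s, w}; <>~p there: s:F, w:T. ✓
t: successors {t, u, v, x, z}; <>~p there: t:F, u:T, v:T, x:T, z:T. ✓
u: successors {y}; <>~p there: y:F. ✗
v: successors {u, y, z}; <>~p there: u:T, y:F, z:T. ✓
w: successors {t, w, x, y}; <>~p there: t:F, w:T, x:T, y:F. ✓
x: successors {u, v, y, z}; <>~p there: u:T, v:T, y:F, z:T. ✓
y: successors {u}; <>~p there: u:T. ✓
z: successors {v, w, y}; <>~p there: v:T, w:T, y:F. ✓
— 7 worlds.
For [][]~p:
s: successors {s, w}; []~p there: s:F, w:F. ✗
t: successors {t, u, v, x, z}; []~p there: t:F, u:T, v:F, x:F, z:F. ✗
u: successors {y}; []~p there: y:F. ✗
v: successors {u, y, z}; []~p there: u:T, y:F, z:F. ✗
w: successors {t, w, x, y}; []~p there: t:F, w:F, x:F, y:F. ✗
x: successors {u, v, y, z}; []~p there: u:T, v:F, y:F, z:F. ✗
y: successors {u}; []~p there: u:T. ✓
z: successors {v, w, y}; []~p there: v:F, w:F, y:F. ✗
— 1 world.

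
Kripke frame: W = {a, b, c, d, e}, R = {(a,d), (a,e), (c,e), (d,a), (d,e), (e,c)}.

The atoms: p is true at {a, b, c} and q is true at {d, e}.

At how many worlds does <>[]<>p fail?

a: successors {d, e}; []<>p there: d:F, e:F. ✗
b: no successors, so <>[]<>p fails. ✗
c: successors {e}; []<>p there: e:F. ✗
d: successors {a, e}; []<>p there: a:T, e:F. ✓
e: successors {c}; []<>p there: c:T. ✓
Satisfying worlds: {d, e}.
So <>[]<>p fails at the other 3 worlds.

3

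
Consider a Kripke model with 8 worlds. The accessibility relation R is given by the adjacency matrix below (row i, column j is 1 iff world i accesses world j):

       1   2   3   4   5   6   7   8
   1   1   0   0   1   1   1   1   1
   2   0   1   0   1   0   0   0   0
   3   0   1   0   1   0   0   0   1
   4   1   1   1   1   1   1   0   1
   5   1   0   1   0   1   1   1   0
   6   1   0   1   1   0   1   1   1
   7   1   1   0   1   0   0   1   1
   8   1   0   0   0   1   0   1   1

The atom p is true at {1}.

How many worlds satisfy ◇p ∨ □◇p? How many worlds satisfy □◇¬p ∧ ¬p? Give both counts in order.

6 and 7

For ◇p ∨ □◇p:
1: ◇p is T, □◇p is T. ✓
2: ◇p is F, □◇p is F. ✗
3: ◇p is F, □◇p is F. ✗
4: ◇p is T, □◇p is F. ✓
5: ◇p is T, □◇p is F. ✓
6: ◇p is T, □◇p is F. ✓
7: ◇p is T, □◇p is F. ✓
8: ◇p is T, □◇p is T. ✓
— 6 worlds.
For □◇¬p ∧ ¬p:
1: □◇¬p is T, ¬p is F. ✗
2: □◇¬p is T, ¬p is T. ✓
3: □◇¬p is T, ¬p is T. ✓
4: □◇¬p is T, ¬p is T. ✓
5: □◇¬p is T, ¬p is T. ✓
6: □◇¬p is T, ¬p is T. ✓
7: □◇¬p is T, ¬p is T. ✓
8: □◇¬p is T, ¬p is T. ✓
— 7 worlds.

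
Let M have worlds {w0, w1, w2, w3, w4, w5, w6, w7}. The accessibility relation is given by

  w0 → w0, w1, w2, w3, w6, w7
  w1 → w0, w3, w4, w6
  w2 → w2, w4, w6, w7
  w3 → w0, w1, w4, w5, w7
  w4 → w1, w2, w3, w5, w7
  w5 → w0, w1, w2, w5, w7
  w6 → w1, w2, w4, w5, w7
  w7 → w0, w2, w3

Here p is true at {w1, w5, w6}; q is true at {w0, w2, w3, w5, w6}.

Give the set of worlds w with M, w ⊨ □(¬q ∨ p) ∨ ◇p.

w0: □(¬q ∨ p) is F, ◇p is T. ✓
w1: □(¬q ∨ p) is F, ◇p is T. ✓
w2: □(¬q ∨ p) is F, ◇p is T. ✓
w3: □(¬q ∨ p) is F, ◇p is T. ✓
w4: □(¬q ∨ p) is F, ◇p is T. ✓
w5: □(¬q ∨ p) is F, ◇p is T. ✓
w6: □(¬q ∨ p) is F, ◇p is T. ✓
w7: □(¬q ∨ p) is F, ◇p is F. ✗

{w0, w1, w2, w3, w4, w5, w6}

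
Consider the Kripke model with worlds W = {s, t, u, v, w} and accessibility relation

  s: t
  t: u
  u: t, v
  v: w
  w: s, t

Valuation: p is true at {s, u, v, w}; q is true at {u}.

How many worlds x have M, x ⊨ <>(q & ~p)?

0

s: successors {t}; q & ~p there: t:F. ✗
t: successors {u}; q & ~p there: u:F. ✗
u: successors {t, v}; q & ~p there: t:F, v:F. ✗
v: successors {w}; q & ~p there: w:F. ✗
w: successors {s, t}; q & ~p there: s:F, t:F. ✗
Satisfying worlds: ∅.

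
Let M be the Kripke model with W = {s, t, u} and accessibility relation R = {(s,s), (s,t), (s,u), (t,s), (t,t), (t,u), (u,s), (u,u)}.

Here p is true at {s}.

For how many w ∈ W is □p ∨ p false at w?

2

s: □p is F, p is T. ✓
t: □p is F, p is F. ✗
u: □p is F, p is F. ✗
Satisfying worlds: {s}.
So □p ∨ p fails at the other 2 worlds.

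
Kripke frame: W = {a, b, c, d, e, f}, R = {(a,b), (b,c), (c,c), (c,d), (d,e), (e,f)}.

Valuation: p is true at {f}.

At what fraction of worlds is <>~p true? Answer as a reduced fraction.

a: successors {b}; ~p there: b:T. ✓
b: successors {c}; ~p there: c:T. ✓
c: successors {c, d}; ~p there: c:T, d:T. ✓
d: successors {e}; ~p there: e:T. ✓
e: successors {f}; ~p there: f:F. ✗
f: no successors, so <>~p fails. ✗
That's 4 of 6 worlds, so 4/6 = 2/3.

2/3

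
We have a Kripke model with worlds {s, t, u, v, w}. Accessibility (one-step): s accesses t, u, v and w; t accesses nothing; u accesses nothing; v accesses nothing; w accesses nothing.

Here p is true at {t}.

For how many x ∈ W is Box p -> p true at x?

s: Box p is F, p is F. ✓
t: Box p is T, p is T. ✓
u: Box p is T, p is F. ✗
v: Box p is T, p is F. ✗
w: Box p is T, p is F. ✗
Satisfying worlds: {s, t}.

2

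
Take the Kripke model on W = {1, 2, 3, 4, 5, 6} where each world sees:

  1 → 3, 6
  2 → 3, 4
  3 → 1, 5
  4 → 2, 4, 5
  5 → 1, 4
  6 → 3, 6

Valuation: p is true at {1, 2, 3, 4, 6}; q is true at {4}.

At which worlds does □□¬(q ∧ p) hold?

1: successors {3, 6}; □¬(q ∧ p) there: 3:T, 6:T. ✓
2: successors {3, 4}; □¬(q ∧ p) there: 3:T, 4:F. ✗
3: successors {1, 5}; □¬(q ∧ p) there: 1:T, 5:F. ✗
4: successors {2, 4, 5}; □¬(q ∧ p) there: 2:F, 4:F, 5:F. ✗
5: successors {1, 4}; □¬(q ∧ p) there: 1:T, 4:F. ✗
6: successors {3, 6}; □¬(q ∧ p) there: 3:T, 6:T. ✓

{1, 6}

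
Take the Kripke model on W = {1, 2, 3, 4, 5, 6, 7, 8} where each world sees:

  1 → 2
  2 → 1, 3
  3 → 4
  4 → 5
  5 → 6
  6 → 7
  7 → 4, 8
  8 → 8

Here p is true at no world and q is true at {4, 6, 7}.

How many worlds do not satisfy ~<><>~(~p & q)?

1: <><>~(~p & q) is T. ✗
2: <><>~(~p & q) is T. ✗
3: <><>~(~p & q) is T. ✗
4: <><>~(~p & q) is F. ✓
5: <><>~(~p & q) is F. ✓
6: <><>~(~p & q) is T. ✗
7: <><>~(~p & q) is T. ✗
8: <><>~(~p & q) is T. ✗
Satisfying worlds: {4, 5}.
So ~<><>~(~p & q) fails at the other 6 worlds.

6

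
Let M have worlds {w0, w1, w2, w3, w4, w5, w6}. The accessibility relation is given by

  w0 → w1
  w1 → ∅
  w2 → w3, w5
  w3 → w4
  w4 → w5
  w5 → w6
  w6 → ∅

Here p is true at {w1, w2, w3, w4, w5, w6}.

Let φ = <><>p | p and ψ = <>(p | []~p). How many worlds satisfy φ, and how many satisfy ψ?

For <><>p | p:
w0: <><>p is F, p is F. ✗
w1: <><>p is F, p is T. ✓
w2: <><>p is T, p is T. ✓
w3: <><>p is T, p is T. ✓
w4: <><>p is T, p is T. ✓
w5: <><>p is F, p is T. ✓
w6: <><>p is F, p is T. ✓
— 6 worlds.
For <>(p | []~p):
w0: successors {w1}; p | []~p there: w1:T. ✓
w1: no successors, so <>(p | []~p) fails. ✗
w2: successors {w3, w5}; p | []~p there: w3:T, w5:T. ✓
w3: successors {w4}; p | []~p there: w4:T. ✓
w4: successors {w5}; p | []~p there: w5:T. ✓
w5: successors {w6}; p | []~p there: w6:T. ✓
w6: no successors, so <>(p | []~p) fails. ✗
— 5 worlds.

6 and 5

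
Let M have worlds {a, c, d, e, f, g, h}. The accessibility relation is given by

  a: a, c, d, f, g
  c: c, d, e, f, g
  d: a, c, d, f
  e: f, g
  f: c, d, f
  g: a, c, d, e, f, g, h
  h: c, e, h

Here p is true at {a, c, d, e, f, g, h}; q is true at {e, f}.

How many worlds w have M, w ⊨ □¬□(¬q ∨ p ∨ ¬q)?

a: successors {a, c, d, f, g}; ¬□(¬q ∨ p ∨ ¬q) there: a:F, c:F, d:F, f:F, g:F. ✗
c: successors {c, d, e, f, g}; ¬□(¬q ∨ p ∨ ¬q) there: c:F, d:F, e:F, f:F, g:F. ✗
d: successors {a, c, d, f}; ¬□(¬q ∨ p ∨ ¬q) there: a:F, c:F, d:F, f:F. ✗
e: successors {f, g}; ¬□(¬q ∨ p ∨ ¬q) there: f:F, g:F. ✗
f: successors {c, d, f}; ¬□(¬q ∨ p ∨ ¬q) there: c:F, d:F, f:F. ✗
g: successors {a, c, d, e, f, g, h}; ¬□(¬q ∨ p ∨ ¬q) there: a:F, c:F, d:F, e:F, f:F, g:F, h:F. ✗
h: successors {c, e, h}; ¬□(¬q ∨ p ∨ ¬q) there: c:F, e:F, h:F. ✗
Satisfying worlds: ∅.

0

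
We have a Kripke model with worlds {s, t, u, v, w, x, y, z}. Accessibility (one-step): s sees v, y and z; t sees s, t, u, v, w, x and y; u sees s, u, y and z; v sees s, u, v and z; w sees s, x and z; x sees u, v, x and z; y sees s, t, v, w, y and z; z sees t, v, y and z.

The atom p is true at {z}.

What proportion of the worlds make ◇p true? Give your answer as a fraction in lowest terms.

7/8

s: successors {v, y, z}; p there: v:F, y:F, z:T. ✓
t: successors {s, t, u, v, w, x, y}; p there: s:F, t:F, u:F, v:F, w:F, x:F, y:F. ✗
u: successors {s, u, y, z}; p there: s:F, u:F, y:F, z:T. ✓
v: successors {s, u, v, z}; p there: s:F, u:F, v:F, z:T. ✓
w: successors {s, x, z}; p there: s:F, x:F, z:T. ✓
x: successors {u, v, x, z}; p there: u:F, v:F, x:F, z:T. ✓
y: successors {s, t, v, w, y, z}; p there: s:F, t:F, v:F, w:F, y:F, z:T. ✓
z: successors {t, v, y, z}; p there: t:F, v:F, y:F, z:T. ✓
That's 7 of 8 worlds, so 7/8.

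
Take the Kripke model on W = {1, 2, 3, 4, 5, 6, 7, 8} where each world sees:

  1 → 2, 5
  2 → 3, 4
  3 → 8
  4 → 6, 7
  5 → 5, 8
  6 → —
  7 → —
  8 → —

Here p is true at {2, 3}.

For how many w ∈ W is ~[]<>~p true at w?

3

1: []<>~p is T. ✗
2: []<>~p is T. ✗
3: []<>~p is F. ✓
4: []<>~p is F. ✓
5: []<>~p is F. ✓
6: []<>~p is T. ✗
7: []<>~p is T. ✗
8: []<>~p is T. ✗
Satisfying worlds: {3, 4, 5}.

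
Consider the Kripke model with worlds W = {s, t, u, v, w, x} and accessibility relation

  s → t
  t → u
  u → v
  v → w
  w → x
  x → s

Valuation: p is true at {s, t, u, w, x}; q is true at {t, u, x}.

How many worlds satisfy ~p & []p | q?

4

s: ~p & []p is F, q is F. ✗
t: ~p & []p is F, q is T. ✓
u: ~p & []p is F, q is T. ✓
v: ~p & []p is T, q is F. ✓
w: ~p & []p is F, q is F. ✗
x: ~p & []p is F, q is T. ✓
Satisfying worlds: {t, u, v, x}.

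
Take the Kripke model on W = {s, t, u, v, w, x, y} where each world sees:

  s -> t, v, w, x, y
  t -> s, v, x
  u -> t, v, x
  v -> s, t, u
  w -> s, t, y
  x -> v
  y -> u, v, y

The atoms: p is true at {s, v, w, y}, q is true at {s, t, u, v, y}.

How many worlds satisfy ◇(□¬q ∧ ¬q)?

0

s: successors {t, v, w, x, y}; □¬q ∧ ¬q there: t:F, v:F, w:F, x:F, y:F. ✗
t: successors {s, v, x}; □¬q ∧ ¬q there: s:F, v:F, x:F. ✗
u: successors {t, v, x}; □¬q ∧ ¬q there: t:F, v:F, x:F. ✗
v: successors {s, t, u}; □¬q ∧ ¬q there: s:F, t:F, u:F. ✗
w: successors {s, t, y}; □¬q ∧ ¬q there: s:F, t:F, y:F. ✗
x: successors {v}; □¬q ∧ ¬q there: v:F. ✗
y: successors {u, v, y}; □¬q ∧ ¬q there: u:F, v:F, y:F. ✗
Satisfying worlds: ∅.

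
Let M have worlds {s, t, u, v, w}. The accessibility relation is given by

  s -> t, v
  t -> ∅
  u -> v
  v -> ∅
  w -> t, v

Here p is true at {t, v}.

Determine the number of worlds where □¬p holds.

2

s: successors {t, v}; ¬p there: t:F, v:F. ✗
t: no successors, so □¬p holds vacuously. ✓
u: successors {v}; ¬p there: v:F. ✗
v: no successors, so □¬p holds vacuously. ✓
w: successors {t, v}; ¬p there: t:F, v:F. ✗
Satisfying worlds: {t, v}.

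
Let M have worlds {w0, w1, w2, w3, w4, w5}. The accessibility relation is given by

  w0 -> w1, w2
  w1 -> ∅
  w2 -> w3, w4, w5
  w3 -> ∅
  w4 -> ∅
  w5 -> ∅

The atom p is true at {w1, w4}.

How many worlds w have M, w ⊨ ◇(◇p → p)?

2

w0: successors {w1, w2}; ◇p → p there: w1:T, w2:F. ✓
w1: no successors, so ◇(◇p → p) fails. ✗
w2: successors {w3, w4, w5}; ◇p → p there: w3:T, w4:T, w5:T. ✓
w3: no successors, so ◇(◇p → p) fails. ✗
w4: no successors, so ◇(◇p → p) fails. ✗
w5: no successors, so ◇(◇p → p) fails. ✗
Satisfying worlds: {w0, w2}.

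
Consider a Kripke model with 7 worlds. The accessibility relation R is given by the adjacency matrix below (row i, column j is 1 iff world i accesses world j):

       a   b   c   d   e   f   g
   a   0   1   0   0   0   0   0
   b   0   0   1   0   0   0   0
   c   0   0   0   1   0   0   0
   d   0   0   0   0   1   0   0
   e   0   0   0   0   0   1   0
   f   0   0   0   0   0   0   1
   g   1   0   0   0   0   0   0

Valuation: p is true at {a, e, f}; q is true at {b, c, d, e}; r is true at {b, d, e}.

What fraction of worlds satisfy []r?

3/7

a: successors {b}; r there: b:T. ✓
b: successors {c}; r there: c:F. ✗
c: successors {d}; r there: d:T. ✓
d: successors {e}; r there: e:T. ✓
e: successors {f}; r there: f:F. ✗
f: successors {g}; r there: g:F. ✗
g: successors {a}; r there: a:F. ✗
That's 3 of 7 worlds, so 3/7.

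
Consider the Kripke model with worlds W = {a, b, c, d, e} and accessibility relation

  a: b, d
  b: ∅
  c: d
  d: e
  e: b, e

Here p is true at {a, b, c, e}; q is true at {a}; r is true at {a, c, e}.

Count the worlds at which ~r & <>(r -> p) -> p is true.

4

a: ~r & <>(r -> p) is F, p is T. ✓
b: ~r & <>(r -> p) is F, p is T. ✓
c: ~r & <>(r -> p) is F, p is T. ✓
d: ~r & <>(r -> p) is T, p is F. ✗
e: ~r & <>(r -> p) is F, p is T. ✓
Satisfying worlds: {a, b, c, e}.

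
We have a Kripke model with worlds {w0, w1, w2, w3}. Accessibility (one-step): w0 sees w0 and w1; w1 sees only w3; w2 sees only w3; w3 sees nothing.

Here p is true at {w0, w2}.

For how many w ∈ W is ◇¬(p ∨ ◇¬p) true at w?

2

w0: successors {w0, w1}; ¬(p ∨ ◇¬p) there: w0:F, w1:F. ✗
w1: successors {w3}; ¬(p ∨ ◇¬p) there: w3:T. ✓
w2: successors {w3}; ¬(p ∨ ◇¬p) there: w3:T. ✓
w3: no successors, so ◇¬(p ∨ ◇¬p) fails. ✗
Satisfying worlds: {w1, w2}.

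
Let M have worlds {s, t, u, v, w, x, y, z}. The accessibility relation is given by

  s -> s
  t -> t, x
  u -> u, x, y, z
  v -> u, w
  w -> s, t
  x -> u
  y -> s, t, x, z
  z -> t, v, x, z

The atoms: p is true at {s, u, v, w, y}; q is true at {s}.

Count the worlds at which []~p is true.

s: successors {s}; ~p there: s:F. ✗
t: successors {t, x}; ~p there: t:T, x:T. ✓
u: successors {u, x, y, z}; ~p there: u:F, x:T, y:F, z:T. ✗
v: successors {u, w}; ~p there: u:F, w:F. ✗
w: successors {s, t}; ~p there: s:F, t:T. ✗
x: successors {u}; ~p there: u:F. ✗
y: successors {s, t, x, z}; ~p there: s:F, t:T, x:T, z:T. ✗
z: successors {t, v, x, z}; ~p there: t:T, v:F, x:T, z:T. ✗
Satisfying worlds: {t}.

1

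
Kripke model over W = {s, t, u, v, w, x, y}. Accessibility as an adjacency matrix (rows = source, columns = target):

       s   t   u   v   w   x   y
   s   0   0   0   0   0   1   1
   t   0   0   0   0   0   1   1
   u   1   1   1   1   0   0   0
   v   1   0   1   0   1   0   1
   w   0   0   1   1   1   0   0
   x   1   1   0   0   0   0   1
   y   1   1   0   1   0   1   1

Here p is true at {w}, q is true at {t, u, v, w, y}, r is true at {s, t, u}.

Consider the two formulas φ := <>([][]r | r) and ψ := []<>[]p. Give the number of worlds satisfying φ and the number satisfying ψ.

5 and 0

For <>([][]r | r):
s: successors {x, y}; [][]r | r there: x:F, y:F. ✗
t: successors {x, y}; [][]r | r there: x:F, y:F. ✗
u: successors {s, t, u, v}; [][]r | r there: s:T, t:T, u:T, v:F. ✓
v: successors {s, u, w, y}; [][]r | r there: s:T, u:T, w:F, y:F. ✓
w: successors {u, v, w}; [][]r | r there: u:T, v:F, w:F. ✓
x: successors {s, t, y}; [][]r | r there: s:T, t:T, y:F. ✓
y: successors {s, t, v, x, y}; [][]r | r there: s:T, t:T, v:F, x:F, y:F. ✓
— 5 worlds.
For []<>[]p:
s: successors {x, y}; <>[]p there: x:F, y:F. ✗
t: successors {x, y}; <>[]p there: x:F, y:F. ✗
u: successors {s, t, u, v}; <>[]p there: s:F, t:F, u:F, v:F. ✗
v: successors {s, u, w, y}; <>[]p there: s:F, u:F, w:F, y:F. ✗
w: successors {u, v, w}; <>[]p there: u:F, v:F, w:F. ✗
x: successors {s, t, y}; <>[]p there: s:F, t:F, y:F. ✗
y: successors {s, t, v, x, y}; <>[]p there: s:F, t:F, v:F, x:F, y:F. ✗
— 0 worlds.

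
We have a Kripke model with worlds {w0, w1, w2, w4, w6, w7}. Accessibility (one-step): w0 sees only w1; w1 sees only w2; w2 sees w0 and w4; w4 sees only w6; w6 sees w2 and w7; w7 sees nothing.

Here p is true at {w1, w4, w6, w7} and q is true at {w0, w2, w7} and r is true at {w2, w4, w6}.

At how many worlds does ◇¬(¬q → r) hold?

w0: successors {w1}; ¬(¬q → r) there: w1:T. ✓
w1: successors {w2}; ¬(¬q → r) there: w2:F. ✗
w2: successors {w0, w4}; ¬(¬q → r) there: w0:F, w4:F. ✗
w4: successors {w6}; ¬(¬q → r) there: w6:F. ✗
w6: successors {w2, w7}; ¬(¬q → r) there: w2:F, w7:F. ✗
w7: no successors, so ◇¬(¬q → r) fails. ✗
Satisfying worlds: {w0}.

1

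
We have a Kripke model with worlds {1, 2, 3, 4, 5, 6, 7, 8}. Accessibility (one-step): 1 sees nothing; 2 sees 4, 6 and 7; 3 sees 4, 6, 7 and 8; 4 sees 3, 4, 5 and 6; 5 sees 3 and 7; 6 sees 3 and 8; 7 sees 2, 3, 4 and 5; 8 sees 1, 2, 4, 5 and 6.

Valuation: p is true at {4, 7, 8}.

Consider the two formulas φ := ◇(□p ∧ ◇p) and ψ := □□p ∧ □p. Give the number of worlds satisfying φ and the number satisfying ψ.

0 and 1

For ◇(□p ∧ ◇p):
1: no successors, so ◇(□p ∧ ◇p) fails. ✗
2: successors {4, 6, 7}; □p ∧ ◇p there: 4:F, 6:F, 7:F. ✗
3: successors {4, 6, 7, 8}; □p ∧ ◇p there: 4:F, 6:F, 7:F, 8:F. ✗
4: successors {3, 4, 5, 6}; □p ∧ ◇p there: 3:F, 4:F, 5:F, 6:F. ✗
5: successors {3, 7}; □p ∧ ◇p there: 3:F, 7:F. ✗
6: successors {3, 8}; □p ∧ ◇p there: 3:F, 8:F. ✗
7: successors {2, 3, 4, 5}; □p ∧ ◇p there: 2:F, 3:F, 4:F, 5:F. ✗
8: successors {1, 2, 4, 5, 6}; □p ∧ ◇p there: 1:F, 2:F, 4:F, 5:F, 6:F. ✗
— 0 worlds.
For □□p ∧ □p:
1: □□p is T, □p is T. ✓
2: □□p is F, □p is F. ✗
3: □□p is F, □p is F. ✗
4: □□p is F, □p is F. ✗
5: □□p is F, □p is F. ✗
6: □□p is F, □p is F. ✗
7: □□p is F, □p is F. ✗
8: □□p is F, □p is F. ✗
— 1 world.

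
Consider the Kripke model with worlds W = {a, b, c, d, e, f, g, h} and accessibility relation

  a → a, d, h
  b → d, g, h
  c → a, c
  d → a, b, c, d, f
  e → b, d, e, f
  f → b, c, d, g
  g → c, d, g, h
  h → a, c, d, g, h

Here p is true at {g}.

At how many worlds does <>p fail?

a: successors {a, d, h}; p there: a:F, d:F, h:F. ✗
b: successors {d, g, h}; p there: d:F, g:T, h:F. ✓
c: successors {a, c}; p there: a:F, c:F. ✗
d: successors {a, b, c, d, f}; p there: a:F, b:F, c:F, d:F, f:F. ✗
e: successors {b, d, e, f}; p there: b:F, d:F, e:F, f:F. ✗
f: successors {b, c, d, g}; p there: b:F, c:F, d:F, g:T. ✓
g: successors {c, d, g, h}; p there: c:F, d:F, g:T, h:F. ✓
h: successors {a, c, d, g, h}; p there: a:F, c:F, d:F, g:T, h:F. ✓
Satisfying worlds: {b, f, g, h}.
So <>p fails at the other 4 worlds.

4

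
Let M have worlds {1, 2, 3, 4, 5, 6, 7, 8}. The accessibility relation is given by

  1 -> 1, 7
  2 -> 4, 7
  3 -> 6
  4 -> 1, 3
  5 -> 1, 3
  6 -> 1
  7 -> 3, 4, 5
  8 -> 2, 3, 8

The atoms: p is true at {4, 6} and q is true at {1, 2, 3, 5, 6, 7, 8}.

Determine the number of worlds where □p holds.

1

1: successors {1, 7}; p there: 1:F, 7:F. ✗
2: successors {4, 7}; p there: 4:T, 7:F. ✗
3: successors {6}; p there: 6:T. ✓
4: successors {1, 3}; p there: 1:F, 3:F. ✗
5: successors {1, 3}; p there: 1:F, 3:F. ✗
6: successors {1}; p there: 1:F. ✗
7: successors {3, 4, 5}; p there: 3:F, 4:T, 5:F. ✗
8: successors {2, 3, 8}; p there: 2:F, 3:F, 8:F. ✗
Satisfying worlds: {3}.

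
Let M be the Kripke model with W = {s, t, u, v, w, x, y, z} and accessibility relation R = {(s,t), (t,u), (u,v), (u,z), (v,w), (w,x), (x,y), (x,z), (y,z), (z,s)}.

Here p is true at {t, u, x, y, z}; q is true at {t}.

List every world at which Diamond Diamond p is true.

{s, t, v, w, x, z}

s: successors {t}; Diamond p there: t:T. ✓
t: successors {u}; Diamond p there: u:T. ✓
u: successors {v, z}; Diamond p there: v:F, z:F. ✗
v: successors {w}; Diamond p there: w:T. ✓
w: successors {x}; Diamond p there: x:T. ✓
x: successors {y, z}; Diamond p there: y:T, z:F. ✓
y: successors {z}; Diamond p there: z:F. ✗
z: successors {s}; Diamond p there: s:T. ✓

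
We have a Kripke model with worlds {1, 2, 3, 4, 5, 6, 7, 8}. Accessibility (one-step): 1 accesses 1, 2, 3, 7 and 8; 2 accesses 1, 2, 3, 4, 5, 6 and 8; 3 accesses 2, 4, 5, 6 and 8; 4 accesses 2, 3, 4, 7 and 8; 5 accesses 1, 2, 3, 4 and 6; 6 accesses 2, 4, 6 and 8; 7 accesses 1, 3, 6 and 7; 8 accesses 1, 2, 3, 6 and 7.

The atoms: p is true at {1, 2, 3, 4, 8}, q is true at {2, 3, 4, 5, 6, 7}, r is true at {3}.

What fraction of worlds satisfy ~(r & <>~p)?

7/8

1: r & <>~p is F. ✓
2: r & <>~p is F. ✓
3: r & <>~p is T. ✗
4: r & <>~p is F. ✓
5: r & <>~p is F. ✓
6: r & <>~p is F. ✓
7: r & <>~p is F. ✓
8: r & <>~p is F. ✓
That's 7 of 8 worlds, so 7/8.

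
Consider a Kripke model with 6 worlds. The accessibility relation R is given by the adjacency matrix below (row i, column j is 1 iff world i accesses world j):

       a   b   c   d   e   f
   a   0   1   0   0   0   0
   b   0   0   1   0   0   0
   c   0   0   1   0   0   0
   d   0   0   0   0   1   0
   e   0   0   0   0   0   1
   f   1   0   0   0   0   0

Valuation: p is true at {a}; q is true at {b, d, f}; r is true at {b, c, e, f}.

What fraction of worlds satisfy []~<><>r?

1/6

a: successors {b}; ~<><>r there: b:F. ✗
b: successors {c}; ~<><>r there: c:F. ✗
c: successors {c}; ~<><>r there: c:F. ✗
d: successors {e}; ~<><>r there: e:T. ✓
e: successors {f}; ~<><>r there: f:F. ✗
f: successors {a}; ~<><>r there: a:F. ✗
That's 1 of 6 worlds, so 1/6.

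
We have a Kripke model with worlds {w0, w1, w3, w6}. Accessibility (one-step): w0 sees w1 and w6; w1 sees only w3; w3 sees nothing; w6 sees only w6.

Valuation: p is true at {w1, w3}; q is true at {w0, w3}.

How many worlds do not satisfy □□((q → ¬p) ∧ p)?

w0: successors {w1, w6}; □((q → ¬p) ∧ p) there: w1:F, w6:F. ✗
w1: successors {w3}; □((q → ¬p) ∧ p) there: w3:T. ✓
w3: no successors, so □□((q → ¬p) ∧ p) holds vacuously. ✓
w6: successors {w6}; □((q → ¬p) ∧ p) there: w6:F. ✗
Satisfying worlds: {w1, w3}.
So □□((q → ¬p) ∧ p) fails at the other 2 worlds.

2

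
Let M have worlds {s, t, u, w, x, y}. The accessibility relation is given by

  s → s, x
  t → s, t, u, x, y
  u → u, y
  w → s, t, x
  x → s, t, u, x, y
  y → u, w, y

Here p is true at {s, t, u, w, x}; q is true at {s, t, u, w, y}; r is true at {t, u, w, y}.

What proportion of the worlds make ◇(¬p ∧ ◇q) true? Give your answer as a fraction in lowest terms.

s: successors {s, x}; ¬p ∧ ◇q there: s:F, x:F. ✗
t: successors {s, t, u, x, y}; ¬p ∧ ◇q there: s:F, t:F, u:F, x:F, y:T. ✓
u: successors {u, y}; ¬p ∧ ◇q there: u:F, y:T. ✓
w: successors {s, t, x}; ¬p ∧ ◇q there: s:F, t:F, x:F. ✗
x: successors {s, t, u, x, y}; ¬p ∧ ◇q there: s:F, t:F, u:F, x:F, y:T. ✓
y: successors {u, w, y}; ¬p ∧ ◇q there: u:F, w:F, y:T. ✓
That's 4 of 6 worlds, so 4/6 = 2/3.

2/3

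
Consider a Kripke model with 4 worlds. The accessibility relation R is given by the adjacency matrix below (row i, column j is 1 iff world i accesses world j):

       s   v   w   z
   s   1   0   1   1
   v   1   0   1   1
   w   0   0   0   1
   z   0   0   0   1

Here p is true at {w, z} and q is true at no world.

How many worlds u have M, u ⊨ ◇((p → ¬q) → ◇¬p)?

s: successors {s, w, z}; (p → ¬q) → ◇¬p there: s:T, w:F, z:F. ✓
v: successors {s, w, z}; (p → ¬q) → ◇¬p there: s:T, w:F, z:F. ✓
w: successors {z}; (p → ¬q) → ◇¬p there: z:F. ✗
z: successors {z}; (p → ¬q) → ◇¬p there: z:F. ✗
Satisfying worlds: {s, v}.

2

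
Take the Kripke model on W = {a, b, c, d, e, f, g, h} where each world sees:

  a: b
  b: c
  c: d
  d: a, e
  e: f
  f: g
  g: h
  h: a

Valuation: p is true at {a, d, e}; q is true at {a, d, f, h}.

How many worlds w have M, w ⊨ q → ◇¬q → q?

8

a: q is T, ◇¬q → q is T. ✓
b: q is F, ◇¬q → q is F. ✓
c: q is F, ◇¬q → q is T. ✓
d: q is T, ◇¬q → q is T. ✓
e: q is F, ◇¬q → q is T. ✓
f: q is T, ◇¬q → q is T. ✓
g: q is F, ◇¬q → q is T. ✓
h: q is T, ◇¬q → q is T. ✓
Satisfying worlds: {a, b, c, d, e, f, g, h}.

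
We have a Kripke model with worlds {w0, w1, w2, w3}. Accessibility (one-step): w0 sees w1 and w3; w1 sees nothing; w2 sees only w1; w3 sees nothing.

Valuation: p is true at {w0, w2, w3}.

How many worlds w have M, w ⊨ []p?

2

w0: successors {w1, w3}; p there: w1:F, w3:T. ✗
w1: no successors, so []p holds vacuously. ✓
w2: successors {w1}; p there: w1:F. ✗
w3: no successors, so []p holds vacuously. ✓
Satisfying worlds: {w1, w3}.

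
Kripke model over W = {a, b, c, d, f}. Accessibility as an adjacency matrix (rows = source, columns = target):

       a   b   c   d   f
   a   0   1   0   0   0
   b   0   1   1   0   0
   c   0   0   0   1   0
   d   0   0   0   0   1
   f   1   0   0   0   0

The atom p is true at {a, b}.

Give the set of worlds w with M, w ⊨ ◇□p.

a: successors {b}; □p there: b:F. ✗
b: successors {b, c}; □p there: b:F, c:F. ✗
c: successors {d}; □p there: d:F. ✗
d: successors {f}; □p there: f:T. ✓
f: successors {a}; □p there: a:T. ✓

{d, f}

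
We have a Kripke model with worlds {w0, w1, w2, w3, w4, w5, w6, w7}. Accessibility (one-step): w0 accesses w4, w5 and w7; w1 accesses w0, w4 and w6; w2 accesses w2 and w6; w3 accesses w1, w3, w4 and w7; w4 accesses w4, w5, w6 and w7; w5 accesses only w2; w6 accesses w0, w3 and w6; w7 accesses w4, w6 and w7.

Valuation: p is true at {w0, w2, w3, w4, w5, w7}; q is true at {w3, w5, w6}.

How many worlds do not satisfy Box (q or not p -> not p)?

4

w0: successors {w4, w5, w7}; q or not p -> not p there: w4:T, w5:F, w7:T. ✗
w1: successors {w0, w4, w6}; q or not p -> not p there: w0:T, w4:T, w6:T. ✓
w2: successors {w2, w6}; q or not p -> not p there: w2:T, w6:T. ✓
w3: successors {w1, w3, w4, w7}; q or not p -> not p there: w1:T, w3:F, w4:T, w7:T. ✗
w4: successors {w4, w5, w6, w7}; q or not p -> not p there: w4:T, w5:F, w6:T, w7:T. ✗
w5: successors {w2}; q or not p -> not p there: w2:T. ✓
w6: successors {w0, w3, w6}; q or not p -> not p there: w0:T, w3:F, w6:T. ✗
w7: successors {w4, w6, w7}; q or not p -> not p there: w4:T, w6:T, w7:T. ✓
Satisfying worlds: {w1, w2, w5, w7}.
So Box (q or not p -> not p) fails at the other 4 worlds.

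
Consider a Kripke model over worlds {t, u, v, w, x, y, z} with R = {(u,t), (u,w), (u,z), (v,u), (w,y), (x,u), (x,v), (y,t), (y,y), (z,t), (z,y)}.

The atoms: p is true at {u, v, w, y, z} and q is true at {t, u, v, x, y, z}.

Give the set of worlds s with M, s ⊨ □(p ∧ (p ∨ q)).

{t, v, w, x}

t: no successors, so □(p ∧ (p ∨ q)) holds vacuously. ✓
u: successors {t, w, z}; p ∧ (p ∨ q) there: t:F, w:T, z:T. ✗
v: successors {u}; p ∧ (p ∨ q) there: u:T. ✓
w: successors {y}; p ∧ (p ∨ q) there: y:T. ✓
x: successors {u, v}; p ∧ (p ∨ q) there: u:T, v:T. ✓
y: successors {t, y}; p ∧ (p ∨ q) there: t:F, y:T. ✗
z: successors {t, y}; p ∧ (p ∨ q) there: t:F, y:T. ✗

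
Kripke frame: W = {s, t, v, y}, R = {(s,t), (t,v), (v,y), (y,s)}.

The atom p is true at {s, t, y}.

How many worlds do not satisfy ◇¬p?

s: successors {t}; ¬p there: t:F. ✗
t: successors {v}; ¬p there: v:T. ✓
v: successors {y}; ¬p there: y:F. ✗
y: successors {s}; ¬p there: s:F. ✗
Satisfying worlds: {t}.
So ◇¬p fails at the other 3 worlds.

3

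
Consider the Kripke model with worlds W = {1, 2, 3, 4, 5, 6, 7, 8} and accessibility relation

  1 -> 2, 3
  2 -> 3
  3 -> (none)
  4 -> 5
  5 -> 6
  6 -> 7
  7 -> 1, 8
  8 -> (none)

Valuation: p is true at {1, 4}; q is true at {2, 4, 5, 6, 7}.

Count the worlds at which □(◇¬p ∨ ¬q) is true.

1: successors {2, 3}; ◇¬p ∨ ¬q there: 2:T, 3:T. ✓
2: successors {3}; ◇¬p ∨ ¬q there: 3:T. ✓
3: no successors, so □(◇¬p ∨ ¬q) holds vacuously. ✓
4: successors {5}; ◇¬p ∨ ¬q there: 5:T. ✓
5: successors {6}; ◇¬p ∨ ¬q there: 6:T. ✓
6: successors {7}; ◇¬p ∨ ¬q there: 7:T. ✓
7: successors {1, 8}; ◇¬p ∨ ¬q there: 1:T, 8:T. ✓
8: no successors, so □(◇¬p ∨ ¬q) holds vacuously. ✓
Satisfying worlds: {1, 2, 3, 4, 5, 6, 7, 8}.

8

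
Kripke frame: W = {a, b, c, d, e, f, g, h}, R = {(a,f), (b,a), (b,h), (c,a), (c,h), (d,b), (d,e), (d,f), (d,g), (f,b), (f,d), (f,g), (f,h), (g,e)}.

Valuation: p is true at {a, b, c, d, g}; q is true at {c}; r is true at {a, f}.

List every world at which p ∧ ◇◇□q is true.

a: p is T, ◇◇□q is T. ✓
b: p is T, ◇◇□q is F. ✗
c: p is T, ◇◇□q is F. ✗
d: p is T, ◇◇□q is T. ✓
e: p is F, ◇◇□q is F. ✗
f: p is F, ◇◇□q is T. ✗
g: p is T, ◇◇□q is F. ✗
h: p is F, ◇◇□q is F. ✗

{a, d}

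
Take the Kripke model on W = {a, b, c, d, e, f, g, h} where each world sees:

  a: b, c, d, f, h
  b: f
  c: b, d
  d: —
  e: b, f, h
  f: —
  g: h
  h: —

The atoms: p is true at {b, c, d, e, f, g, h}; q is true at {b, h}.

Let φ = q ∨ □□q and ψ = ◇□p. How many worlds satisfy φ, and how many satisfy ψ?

5 and 5

For q ∨ □□q:
a: q is F, □□q is F. ✗
b: q is T, □□q is T. ✓
c: q is F, □□q is F. ✗
d: q is F, □□q is T. ✓
e: q is F, □□q is F. ✗
f: q is F, □□q is T. ✓
g: q is F, □□q is T. ✓
h: q is T, □□q is T. ✓
— 5 worlds.
For ◇□p:
a: successors {b, c, d, f, h}; □p there: b:T, c:T, d:T, f:T, h:T. ✓
b: successors {f}; □p there: f:T. ✓
c: successors {b, d}; □p there: b:T, d:T. ✓
d: no successors, so ◇□p fails. ✗
e: successors {b, f, h}; □p there: b:T, f:T, h:T. ✓
f: no successors, so ◇□p fails. ✗
g: successors {h}; □p there: h:T. ✓
h: no successors, so ◇□p fails. ✗
— 5 worlds.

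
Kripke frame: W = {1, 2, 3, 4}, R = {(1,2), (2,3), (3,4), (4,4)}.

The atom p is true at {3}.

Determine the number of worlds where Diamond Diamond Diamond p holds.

1: successors {2}; Diamond Diamond p there: 2:F. ✗
2: successors {3}; Diamond Diamond p there: 3:F. ✗
3: successors {4}; Diamond Diamond p there: 4:F. ✗
4: successors {4}; Diamond Diamond p there: 4:F. ✗
Satisfying worlds: ∅.

0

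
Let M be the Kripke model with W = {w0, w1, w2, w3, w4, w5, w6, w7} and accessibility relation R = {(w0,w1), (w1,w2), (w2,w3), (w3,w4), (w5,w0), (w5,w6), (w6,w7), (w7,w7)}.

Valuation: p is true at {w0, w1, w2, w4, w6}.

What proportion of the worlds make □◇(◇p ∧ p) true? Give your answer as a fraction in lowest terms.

1/8

w0: successors {w1}; ◇(◇p ∧ p) there: w1:F. ✗
w1: successors {w2}; ◇(◇p ∧ p) there: w2:F. ✗
w2: successors {w3}; ◇(◇p ∧ p) there: w3:F. ✗
w3: successors {w4}; ◇(◇p ∧ p) there: w4:F. ✗
w4: no successors, so □◇(◇p ∧ p) holds vacuously. ✓
w5: successors {w0, w6}; ◇(◇p ∧ p) there: w0:T, w6:F. ✗
w6: successors {w7}; ◇(◇p ∧ p) there: w7:F. ✗
w7: successors {w7}; ◇(◇p ∧ p) there: w7:F. ✗
That's 1 of 8 worlds, so 1/8.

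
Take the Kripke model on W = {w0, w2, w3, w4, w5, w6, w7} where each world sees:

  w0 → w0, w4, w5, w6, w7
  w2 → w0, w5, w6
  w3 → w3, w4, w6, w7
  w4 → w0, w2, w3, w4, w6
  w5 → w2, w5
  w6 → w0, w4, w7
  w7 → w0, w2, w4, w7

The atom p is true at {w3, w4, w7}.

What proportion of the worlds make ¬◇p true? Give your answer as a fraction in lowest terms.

2/7

w0: ◇p is T. ✗
w2: ◇p is F. ✓
w3: ◇p is T. ✗
w4: ◇p is T. ✗
w5: ◇p is F. ✓
w6: ◇p is T. ✗
w7: ◇p is T. ✗
That's 2 of 7 worlds, so 2/7.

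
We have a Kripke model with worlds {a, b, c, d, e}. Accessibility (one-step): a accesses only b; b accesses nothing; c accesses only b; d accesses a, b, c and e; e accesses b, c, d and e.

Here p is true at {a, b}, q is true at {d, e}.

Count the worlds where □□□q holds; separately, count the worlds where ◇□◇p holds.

3 and 4

For □□□q:
a: successors {b}; □□q there: b:T. ✓
b: no successors, so □□□q holds vacuously. ✓
c: successors {b}; □□q there: b:T. ✓
d: successors {a, b, c, e}; □□q there: a:T, b:T, c:T, e:F. ✗
e: successors {b, c, d, e}; □□q there: b:T, c:T, d:F, e:F. ✗
— 3 worlds.
For ◇□◇p:
a: successors {b}; □◇p there: b:T. ✓
b: no successors, so ◇□◇p fails. ✗
c: successors {b}; □◇p there: b:T. ✓
d: successors {a, b, c, e}; □◇p there: a:F, b:T, c:F, e:F. ✓
e: successors {b, c, d, e}; □◇p there: b:T, c:F, d:F, e:F. ✓
— 4 worlds.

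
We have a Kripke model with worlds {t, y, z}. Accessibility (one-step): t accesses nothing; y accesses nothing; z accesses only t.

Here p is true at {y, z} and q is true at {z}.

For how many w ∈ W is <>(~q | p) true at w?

t: no successors, so <>(~q | p) fails. ✗
y: no successors, so <>(~q | p) fails. ✗
z: successors {t}; ~q | p there: t:T. ✓
Satisfying worlds: {z}.

1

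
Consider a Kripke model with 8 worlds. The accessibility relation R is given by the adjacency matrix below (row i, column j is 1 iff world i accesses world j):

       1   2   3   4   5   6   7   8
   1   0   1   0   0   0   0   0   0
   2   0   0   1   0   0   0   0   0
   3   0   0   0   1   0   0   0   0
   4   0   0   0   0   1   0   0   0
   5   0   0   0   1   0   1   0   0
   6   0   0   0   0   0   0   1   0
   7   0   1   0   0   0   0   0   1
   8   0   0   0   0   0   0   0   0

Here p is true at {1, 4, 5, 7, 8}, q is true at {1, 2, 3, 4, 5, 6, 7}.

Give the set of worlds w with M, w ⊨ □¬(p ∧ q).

1: successors {2}; ¬(p ∧ q) there: 2:T. ✓
2: successors {3}; ¬(p ∧ q) there: 3:T. ✓
3: successors {4}; ¬(p ∧ q) there: 4:F. ✗
4: successors {5}; ¬(p ∧ q) there: 5:F. ✗
5: successors {4, 6}; ¬(p ∧ q) there: 4:F, 6:T. ✗
6: successors {7}; ¬(p ∧ q) there: 7:F. ✗
7: successors {2, 8}; ¬(p ∧ q) there: 2:T, 8:T. ✓
8: no successors, so □¬(p ∧ q) holds vacuously. ✓

{1, 2, 7, 8}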